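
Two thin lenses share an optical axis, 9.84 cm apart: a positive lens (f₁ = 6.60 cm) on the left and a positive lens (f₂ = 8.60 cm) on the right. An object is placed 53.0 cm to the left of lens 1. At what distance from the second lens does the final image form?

3.14 cm

Lens 1: 1/d_i1 = 1/f₁ − 1/d_o1 = 1/(6.60) − 1/(53.0) = 0.1326, so d_i1 = 7.539 cm.
The intermediate image is 7.539 cm to the right of lens 1, which is 9.84 − (7.539) = 2.301 cm to the left of lens 2, so d_o2 = +2.301 cm.
Lens 2: 1/d_i2 = 1/f₂ − 1/d_o2 = 1/(8.60) − 1/(2.301) = -0.3183, so d_i2 = -3.14 cm.
The final image is virtual, 3.14 cm to the left of lens 2 (overall magnification ≈ -0.19).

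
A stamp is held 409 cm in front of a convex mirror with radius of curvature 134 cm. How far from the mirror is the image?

f = R/2 = 134/2 = 67.00 cm; for a convex mirror, f = -67.00 cm.
Mirror equation: 1/q = 1/f − 1/p = 1/(-67.00) − 1/(409) = -0.01493 − 0.002445 = -0.01737, so q = -57.6 cm.
The image is virtual, upright and reduced, behind the mirror.

57.6 cm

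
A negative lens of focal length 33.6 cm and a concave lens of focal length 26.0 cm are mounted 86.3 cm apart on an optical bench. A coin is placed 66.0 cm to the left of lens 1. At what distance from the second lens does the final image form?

Lens 1 is diverging, so f₁ = −33.6 cm.
Lens 1: 1/d_i1 = 1/f₁ − 1/d_o1 = 1/(-33.6) − 1/(66.0) = -0.04491, so d_i1 = -22.27 cm.
The intermediate image is 22.27 cm to the left of lens 1 (virtual), which is 86.3 − (-22.27) = 108.6 cm to the left of lens 2, so d_o2 = +108.6 cm.
Lens 2 is diverging, so f₂ = −26.0 cm.
Lens 2: 1/d_i2 = 1/f₂ − 1/d_o2 = 1/(-26.0) − 1/(108.6) = -0.04767, so d_i2 = -21.0 cm.
The final image is virtual, 21.0 cm to the left of lens 2 (overall magnification ≈ 0.065).

21.0 cm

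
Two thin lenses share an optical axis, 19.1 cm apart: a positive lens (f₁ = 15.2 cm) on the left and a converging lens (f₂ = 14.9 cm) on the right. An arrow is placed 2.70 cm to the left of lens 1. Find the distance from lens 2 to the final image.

44.6 cm

Lens 1: 1/d_i1 = 1/f₁ − 1/d_o1 = 1/(15.2) − 1/(2.70) = -0.3046, so d_i1 = -3.283 cm.
The intermediate image is 3.283 cm to the left of lens 1 (virtual), which is 19.1 − (-3.283) = 22.38 cm to the left of lens 2, so d_o2 = +22.38 cm.
Lens 2: 1/d_i2 = 1/f₂ − 1/d_o2 = 1/(14.9) − 1/(22.38) = 0.02243, so d_i2 = 44.6 cm.
The final image is real, 44.6 cm to the right of lens 2 (overall magnification ≈ -2.4).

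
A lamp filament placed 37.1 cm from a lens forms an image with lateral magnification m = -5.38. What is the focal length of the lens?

m = −d_i/d_o ⇒ d_i = −m·d_o = −(-5.38)·(37.1) = 199.6 cm.
1/f = 1/d_o + 1/d_i = 1/(37.1) + 1/(199.6) = 0.03196, so f = 31.3 cm.
Since f is positive, the lens is converging.

f = 31.3 cm (converging)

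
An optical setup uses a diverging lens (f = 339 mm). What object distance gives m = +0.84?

64.6 mm

For a diverging lens, f = -339 mm.
m = −d_i/d_o ⇒ d_i = −m·d_o.
1/f = 1/d_o + 1/d_i = 1/d_o − 1/(m·d_o) = (1 − 1/m)/d_o, so d_o = f(1 − 1/m) = (-339.0)(1 − 1/(+0.84)) = 64.6 mm.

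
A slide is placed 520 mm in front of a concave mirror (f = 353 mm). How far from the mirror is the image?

1100 mm

Mirror equation: 1/d_i = 1/f − 1/d_o = 1/(353.0) − 1/(520) = 0.002833 − 0.001923 = 0.0009098, so d_i = 1100 mm.
The image is real, inverted and enlarged, in front of the mirror.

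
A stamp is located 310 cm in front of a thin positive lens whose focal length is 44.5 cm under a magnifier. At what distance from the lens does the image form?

52.0 cm

Thin-lens equation: 1/q = 1/f − 1/p = 1/(44.50) − 1/(310) = 0.02247 − 0.003226 = 0.01925, so q = 52.0 cm.
The image is real, inverted and reduced, on the far side of the lens.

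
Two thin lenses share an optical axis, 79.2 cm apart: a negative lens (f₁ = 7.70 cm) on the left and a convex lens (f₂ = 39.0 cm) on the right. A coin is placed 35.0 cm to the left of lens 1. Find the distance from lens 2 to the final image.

71.7 cm

Lens 1 is diverging, so f₁ = −7.70 cm.
Lens 1: 1/d_i1 = 1/f₁ − 1/d_o1 = 1/(-7.70) − 1/(35.0) = -0.1584, so d_i1 = -6.311 cm.
The intermediate image is 6.311 cm to the left of lens 1 (virtual), which is 79.2 − (-6.311) = 85.51 cm to the left of lens 2, so d_o2 = +85.51 cm.
Lens 2: 1/d_i2 = 1/f₂ − 1/d_o2 = 1/(39.0) − 1/(85.51) = 0.01395, so d_i2 = 71.7 cm.
The final image is real, 71.7 cm to the right of lens 2 (overall magnification ≈ -0.15).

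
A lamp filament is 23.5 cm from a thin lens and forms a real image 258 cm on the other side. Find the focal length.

Real image ⇒ d_i = +258 cm.
1/f = 1/d_o + 1/d_i = 1/(23.5) + 1/(258) = 0.04643, so f = 21.5 cm.
Since f is positive, the thin lens is converging.

f = 21.5 cm (converging)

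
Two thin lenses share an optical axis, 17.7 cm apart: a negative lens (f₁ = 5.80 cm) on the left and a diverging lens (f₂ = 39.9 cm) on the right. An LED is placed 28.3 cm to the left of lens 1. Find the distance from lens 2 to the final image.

Lens 1 is diverging, so f₁ = −5.80 cm.
Lens 1: 1/d_i1 = 1/f₁ − 1/d_o1 = 1/(-5.80) − 1/(28.3) = -0.2077, so d_i1 = -4.813 cm.
The intermediate image is 4.813 cm to the left of lens 1 (virtual), which is 17.7 − (-4.813) = 22.51 cm to the left of lens 2, so d_o2 = +22.51 cm.
Lens 2 is diverging, so f₂ = −39.9 cm.
Lens 2: 1/d_i2 = 1/f₂ − 1/d_o2 = 1/(-39.9) − 1/(22.51) = -0.06949, so d_i2 = -14.4 cm.
The final image is virtual, 14.4 cm to the left of lens 2 (overall magnification ≈ 0.11).

14.4 cm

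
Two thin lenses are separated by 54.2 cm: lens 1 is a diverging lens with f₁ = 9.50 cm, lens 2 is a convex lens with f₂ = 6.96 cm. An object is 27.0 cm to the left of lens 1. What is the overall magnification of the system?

m = -0.0334

f₁ = −9.50 cm (diverging).
Lens 1: 1/d_i1 = 1/(-9.50) − 1/(27.0) = -0.1423, so d_i1 = -7.027 cm; m₁ = −d_i1/d_o1 = +0.2603.
d_o2 = 54.2 − (-7.027) = 61.23 cm.
Lens 2: 1/d_i2 = 1/(6.96) − 1/(61.23) = 0.1273, so d_i2 = 7.853 cm; m₂ = −d_i2/d_o2 = -0.1282.
m = m₁·m₂ = (+0.2603)(-0.1282) = -0.0334.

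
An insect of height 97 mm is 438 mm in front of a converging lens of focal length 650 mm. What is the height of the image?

1/d_i = 1/f − 1/d_o = 1/(650.0) − 1/(438) = -0.0007446, so d_i = -1343 mm.
m = −d_i/d_o = +3.066.
|h_i| = |m|·h_o = 3.066 × 97 = 297 mm. The image is virtual, upright and enlarged, on the same side as the object.

297 mm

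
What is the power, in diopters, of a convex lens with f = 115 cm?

f = 115 cm = 1.15 m.
P = 1/f = 1/(1.15 m) = +0.870 D.

P = +0.870 D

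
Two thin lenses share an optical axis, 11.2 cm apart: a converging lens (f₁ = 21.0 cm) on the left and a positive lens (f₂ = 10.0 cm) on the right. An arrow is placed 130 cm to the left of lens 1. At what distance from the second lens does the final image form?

Lens 1: 1/d_i1 = 1/f₁ − 1/d_o1 = 1/(21.0) − 1/(130) = 0.03993, so d_i1 = 25.05 cm.
The intermediate image is 25.05 cm to the right of lens 1, which lies 13.85 cm to the right of lens 2 — a virtual object — so d_o2 = −13.85 cm.
Lens 2: 1/d_i2 = 1/f₂ − 1/d_o2 = 1/(10.0) − 1/(-13.85) = 0.1722, so d_i2 = 5.81 cm.
The final image is real, 5.81 cm to the right of lens 2 (overall magnification ≈ -0.081).

5.81 cm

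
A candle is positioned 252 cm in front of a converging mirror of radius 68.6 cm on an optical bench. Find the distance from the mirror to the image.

f = R/2 = 68.6/2 = 34.30 cm.
Mirror equation: 1/s_i = 1/f − 1/s_o = 1/(34.30) − 1/(252) = 0.02915 − 0.003968 = 0.02519, so s_i = 39.7 cm.
The image is real, inverted and reduced, in front of the mirror.

39.7 cm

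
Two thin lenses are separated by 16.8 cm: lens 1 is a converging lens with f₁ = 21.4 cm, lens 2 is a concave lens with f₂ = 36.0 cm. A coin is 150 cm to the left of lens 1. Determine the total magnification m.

Lens 1: 1/d_i1 = 1/(21.4) − 1/(150) = 0.04006, so d_i1 = 24.96 cm; m₁ = −d_i1/d_o1 = -0.1664.
d_o2 = 16.8 − (24.96) = -8.160 cm (virtual object).
f₂ = −36.0 cm (diverging).
Lens 2: 1/d_i2 = 1/(-36.0) − 1/(-8.160) = 0.09477, so d_i2 = 10.55 cm; m₂ = −d_i2/d_o2 = +1.293.
m = m₁·m₂ = (-0.1664)(+1.293) = -0.215.

m = -0.215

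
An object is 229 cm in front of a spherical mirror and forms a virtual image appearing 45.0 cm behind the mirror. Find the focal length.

Virtual image ⇒ d_i = −45.0 cm.
1/f = 1/d_o + 1/d_i = 1/(229) + 1/(-45.0) = -0.01786, so f = -56.0 cm.
Since f is negative, the spherical mirror is convex.

f = -56.0 cm (convex)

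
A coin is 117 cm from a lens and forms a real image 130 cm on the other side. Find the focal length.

f = 61.6 cm (converging)

Real image ⇒ d_i = +130 cm.
1/f = 1/d_o + 1/d_i = 1/(117) + 1/(130) = 0.01624, so f = 61.6 cm.
Since f is positive, the lens is converging.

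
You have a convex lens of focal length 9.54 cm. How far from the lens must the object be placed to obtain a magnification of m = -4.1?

11.9 cm

m = −d_i/d_o ⇒ d_i = −m·d_o.
1/f = 1/d_o + 1/d_i = 1/d_o − 1/(m·d_o) = (1 − 1/m)/d_o, so d_o = f(1 − 1/m) = (9.540)(1 − 1/(-4.1)) = 11.9 cm.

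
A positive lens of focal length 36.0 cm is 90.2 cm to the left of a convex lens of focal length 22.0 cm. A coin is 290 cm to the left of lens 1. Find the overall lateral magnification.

m = +0.115

Lens 1: 1/d_i1 = 1/(36.0) − 1/(290) = 0.02433, so d_i1 = 41.10 cm; m₁ = −d_i1/d_o1 = -0.1417.
d_o2 = 90.2 − (41.10) = 49.10 cm.
Lens 2: 1/d_i2 = 1/(22.0) − 1/(49.10) = 0.02509, so d_i2 = 39.86 cm; m₂ = −d_i2/d_o2 = -0.8118.
m = m₁·m₂ = (-0.1417)(-0.8118) = +0.115.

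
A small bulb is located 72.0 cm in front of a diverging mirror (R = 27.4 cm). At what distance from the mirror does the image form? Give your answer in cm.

f = R/2 = 27.4/2 = 13.70 cm; for a diverging mirror, f = -13.70 cm.
Mirror equation: 1/d_i = 1/f − 1/d_o = 1/(-13.70) − 1/(72.0) = -0.07299 − 0.01389 = -0.08688, so d_i = -11.5 cm.
The image is virtual, upright and reduced, behind the mirror.

11.5 cm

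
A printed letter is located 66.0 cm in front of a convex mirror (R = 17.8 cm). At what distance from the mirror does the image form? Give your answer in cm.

7.84 cm

f = R/2 = 17.8/2 = 8.900 cm; for a convex mirror, f = -8.900 cm.
Mirror equation: 1/v = 1/f − 1/u = 1/(-8.900) − 1/(66.0) = -0.1124 − 0.01515 = -0.1275, so v = -7.84 cm.
The image is virtual, upright and reduced, behind the mirror.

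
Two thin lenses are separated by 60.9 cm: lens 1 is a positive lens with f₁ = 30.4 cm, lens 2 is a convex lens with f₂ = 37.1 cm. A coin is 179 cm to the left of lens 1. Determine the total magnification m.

m = -0.592

Lens 1: 1/d_i1 = 1/(30.4) − 1/(179) = 0.02731, so d_i1 = 36.62 cm; m₁ = −d_i1/d_o1 = -0.2046.
d_o2 = 60.9 − (36.62) = 24.28 cm.
Lens 2: 1/d_i2 = 1/(37.1) − 1/(24.28) = -0.01423, so d_i2 = -70.26 cm; m₂ = −d_i2/d_o2 = +2.894.
m = m₁·m₂ = (-0.2046)(+2.894) = -0.592.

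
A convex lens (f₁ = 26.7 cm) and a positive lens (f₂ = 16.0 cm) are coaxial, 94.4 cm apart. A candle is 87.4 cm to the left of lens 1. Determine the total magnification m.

Lens 1: 1/d_i1 = 1/(26.7) − 1/(87.4) = 0.02601, so d_i1 = 38.44 cm; m₁ = −d_i1/d_o1 = -0.4398.
d_o2 = 94.4 − (38.44) = 55.96 cm.
Lens 2: 1/d_i2 = 1/(16.0) − 1/(55.96) = 0.04463, so d_i2 = 22.41 cm; m₂ = −d_i2/d_o2 = -0.4004.
m = m₁·m₂ = (-0.4398)(-0.4004) = +0.176.

m = +0.176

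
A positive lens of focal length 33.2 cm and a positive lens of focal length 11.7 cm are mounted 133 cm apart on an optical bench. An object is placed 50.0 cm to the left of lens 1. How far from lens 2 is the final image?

Lens 1: 1/d_i1 = 1/f₁ − 1/d_o1 = 1/(33.2) − 1/(50.0) = 0.01012, so d_i1 = 98.81 cm.
The intermediate image is 98.81 cm to the right of lens 1, which is 133 − (98.81) = 34.19 cm to the left of lens 2, so d_o2 = +34.19 cm.
Lens 2: 1/d_i2 = 1/f₂ − 1/d_o2 = 1/(11.7) − 1/(34.19) = 0.05622, so d_i2 = 17.8 cm.
The final image is real, 17.8 cm to the right of lens 2 (overall magnification ≈ 1.0).

17.8 cm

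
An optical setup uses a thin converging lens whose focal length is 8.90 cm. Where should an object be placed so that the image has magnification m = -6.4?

m = −d_i/d_o ⇒ d_i = −m·d_o.
1/f = 1/d_o + 1/d_i = 1/d_o − 1/(m·d_o) = (1 − 1/m)/d_o, so d_o = f(1 − 1/m) = (8.900)(1 − 1/(-6.4)) = 10.3 cm.

10.3 cm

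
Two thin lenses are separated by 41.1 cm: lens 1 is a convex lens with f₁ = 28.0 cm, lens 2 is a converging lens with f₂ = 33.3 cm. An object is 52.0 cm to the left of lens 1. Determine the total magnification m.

m = -0.735

Lens 1: 1/d_i1 = 1/(28.0) − 1/(52.0) = 0.01648, so d_i1 = 60.67 cm; m₁ = −d_i1/d_o1 = -1.167.
d_o2 = 41.1 − (60.67) = -19.57 cm (virtual object).
Lens 2: 1/d_i2 = 1/(33.3) − 1/(-19.57) = 0.08113, so d_i2 = 12.33 cm; m₂ = −d_i2/d_o2 = +0.6298.
m = m₁·m₂ = (-1.167)(+0.6298) = -0.735.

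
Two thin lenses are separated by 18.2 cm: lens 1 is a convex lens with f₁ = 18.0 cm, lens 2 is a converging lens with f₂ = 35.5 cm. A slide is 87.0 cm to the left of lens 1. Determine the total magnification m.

Lens 1: 1/d_i1 = 1/(18.0) − 1/(87.0) = 0.04406, so d_i1 = 22.70 cm; m₁ = −d_i1/d_o1 = -0.2609.
d_o2 = 18.2 − (22.70) = -4.500 cm (virtual object).
Lens 2: 1/d_i2 = 1/(35.5) − 1/(-4.500) = 0.2504, so d_i2 = 3.994 cm; m₂ = −d_i2/d_o2 = +0.8875.
m = m₁·m₂ = (-0.2609)(+0.8875) = -0.232.

m = -0.232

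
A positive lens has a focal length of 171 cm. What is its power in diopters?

P = +0.585 D

f = 171 cm = 1.71 m.
P = 1/f = 1/(1.71 m) = +0.585 D.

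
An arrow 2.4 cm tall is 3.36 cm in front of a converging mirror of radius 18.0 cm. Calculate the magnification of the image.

m = +1.60

f = R/2 = 18.0/2 = 9.000 cm.
1/d_i = 1/f − 1/d_o = 1/(9.000) − 1/(3.36) = -0.1865, so d_i = -5.362 cm.
m = −d_i/d_o = −(-5.362)/(3.36) = +1.60.
The image is virtual, upright and enlarged, behind the mirror.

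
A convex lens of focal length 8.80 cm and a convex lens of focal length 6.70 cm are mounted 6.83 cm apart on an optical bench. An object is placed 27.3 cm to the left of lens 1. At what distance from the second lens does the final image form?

Lens 1: 1/d_i1 = 1/f₁ − 1/d_o1 = 1/(8.80) − 1/(27.3) = 0.07701, so d_i1 = 12.99 cm.
The intermediate image is 12.99 cm to the right of lens 1, which lies 6.160 cm to the right of lens 2 — a virtual object — so d_o2 = −6.160 cm.
Lens 2: 1/d_i2 = 1/f₂ − 1/d_o2 = 1/(6.70) − 1/(-6.160) = 0.3116, so d_i2 = 3.21 cm.
The final image is real, 3.21 cm to the right of lens 2 (overall magnification ≈ -0.25).

3.21 cm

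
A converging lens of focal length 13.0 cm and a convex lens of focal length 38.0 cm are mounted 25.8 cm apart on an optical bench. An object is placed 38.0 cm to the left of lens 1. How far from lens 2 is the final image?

Lens 1: 1/d_i1 = 1/f₁ − 1/d_o1 = 1/(13.0) − 1/(38.0) = 0.05061, so d_i1 = 19.76 cm.
The intermediate image is 19.76 cm to the right of lens 1, which is 25.8 − (19.76) = 6.040 cm to the left of lens 2, so d_o2 = +6.040 cm.
Lens 2: 1/d_i2 = 1/f₂ − 1/d_o2 = 1/(38.0) − 1/(6.040) = -0.1392, so d_i2 = -7.18 cm.
The final image is virtual, 7.18 cm to the left of lens 2 (overall magnification ≈ -0.62).

7.18 cm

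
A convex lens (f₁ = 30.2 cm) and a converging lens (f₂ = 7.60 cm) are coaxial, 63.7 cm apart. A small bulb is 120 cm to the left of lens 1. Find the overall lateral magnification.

Lens 1: 1/d_i1 = 1/(30.2) − 1/(120) = 0.02478, so d_i1 = 40.36 cm; m₁ = −d_i1/d_o1 = -0.3363.
d_o2 = 63.7 − (40.36) = 23.34 cm.
Lens 2: 1/d_i2 = 1/(7.60) − 1/(23.34) = 0.08873, so d_i2 = 11.27 cm; m₂ = −d_i2/d_o2 = -0.4828.
m = m₁·m₂ = (-0.3363)(-0.4828) = +0.162.

m = +0.162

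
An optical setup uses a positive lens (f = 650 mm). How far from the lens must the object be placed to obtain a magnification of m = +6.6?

552 mm

m = −d_i/d_o ⇒ d_i = −m·d_o.
1/f = 1/d_o + 1/d_i = 1/d_o − 1/(m·d_o) = (1 − 1/m)/d_o, so d_o = f(1 − 1/m) = (650.0)(1 − 1/(+6.6)) = 552 mm.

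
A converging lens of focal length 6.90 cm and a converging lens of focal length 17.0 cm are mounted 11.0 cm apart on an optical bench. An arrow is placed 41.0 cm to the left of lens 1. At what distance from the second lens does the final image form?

3.22 cm

Lens 1: 1/d_i1 = 1/f₁ − 1/d_o1 = 1/(6.90) − 1/(41.0) = 0.1205, so d_i1 = 8.296 cm.
The intermediate image is 8.296 cm to the right of lens 1, which is 11.0 − (8.296) = 2.704 cm to the left of lens 2, so d_o2 = +2.704 cm.
Lens 2: 1/d_i2 = 1/f₂ − 1/d_o2 = 1/(17.0) − 1/(2.704) = -0.3110, so d_i2 = -3.22 cm.
The final image is virtual, 3.22 cm to the left of lens 2 (overall magnification ≈ -0.24).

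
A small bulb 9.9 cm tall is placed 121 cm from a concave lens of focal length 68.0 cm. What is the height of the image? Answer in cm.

3.56 cm

For a concave lens, f = -68.0 cm.
1/d_i = 1/f − 1/d_o = 1/(-68.00) − 1/(121) = -0.02297, so d_i = -43.53 cm.
m = −d_i/d_o = +0.3598.
|h_i| = |m|·h_o = 0.3598 × 9.9 = 3.56 cm. The image is virtual, upright and reduced, on the same side as the object.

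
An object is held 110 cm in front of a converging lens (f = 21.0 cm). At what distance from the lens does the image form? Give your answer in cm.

26.0 cm

Lens equation: 1/s_i = 1/f − 1/s_o = 1/(21.00) − 1/(110) = 0.04762 − 0.009091 = 0.03853, so s_i = 26.0 cm.
The image is real, inverted and reduced, on the far side of the lens.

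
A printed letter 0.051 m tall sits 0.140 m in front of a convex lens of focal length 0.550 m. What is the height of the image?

0.0684 m

1/d_i = 1/f − 1/d_o = 1/(0.5500) − 1/(0.140) = -5.325, so d_i = -0.1878 m.
m = −d_i/d_o = +1.341.
|h_i| = |m|·h_o = 1.341 × 0.051 = 0.0684 m. The image is virtual, upright and enlarged, on the same side as the object.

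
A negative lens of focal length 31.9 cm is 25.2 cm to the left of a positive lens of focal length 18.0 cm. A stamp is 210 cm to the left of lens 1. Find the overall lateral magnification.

f₁ = −31.9 cm (diverging).
Lens 1: 1/d_i1 = 1/(-31.9) − 1/(210) = -0.03611, so d_i1 = -27.69 cm; m₁ = −d_i1/d_o1 = +0.1319.
d_o2 = 25.2 − (-27.69) = 52.89 cm.
Lens 2: 1/d_i2 = 1/(18.0) − 1/(52.89) = 0.03665, so d_i2 = 27.29 cm; m₂ = −d_i2/d_o2 = -0.5159.
m = m₁·m₂ = (+0.1319)(-0.5159) = -0.0680.

m = -0.0680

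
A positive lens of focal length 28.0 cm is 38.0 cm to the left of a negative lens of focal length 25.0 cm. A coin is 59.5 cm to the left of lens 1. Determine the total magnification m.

Lens 1: 1/d_i1 = 1/(28.0) − 1/(59.5) = 0.01891, so d_i1 = 52.89 cm; m₁ = −d_i1/d_o1 = -0.8889.
d_o2 = 38.0 − (52.89) = -14.89 cm (virtual object).
f₂ = −25.0 cm (diverging).
Lens 2: 1/d_i2 = 1/(-25.0) − 1/(-14.89) = 0.02716, so d_i2 = 36.82 cm; m₂ = −d_i2/d_o2 = +2.473.
m = m₁·m₂ = (-0.8889)(+2.473) = -2.20.

m = -2.20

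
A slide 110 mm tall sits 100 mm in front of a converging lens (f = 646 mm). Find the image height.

1/d_i = 1/f − 1/d_o = 1/(646.0) − 1/(100) = -0.008452, so d_i = -118.3 mm.
m = −d_i/d_o = +1.183.
|h_i| = |m|·h_o = 1.183 × 110 = 130 mm. The image is virtual, upright and enlarged, on the same side as the object.

130 mm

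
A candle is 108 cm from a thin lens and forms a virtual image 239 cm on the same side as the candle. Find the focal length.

f = 197 cm (converging)

Virtual image ⇒ d_i = −239 cm.
1/f = 1/d_o + 1/d_i = 1/(108) + 1/(-239) = 0.005075, so f = 197 cm.
Since f is positive, the thin lens is converging.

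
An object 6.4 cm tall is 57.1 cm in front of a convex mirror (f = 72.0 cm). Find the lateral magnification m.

m = +0.558

For a convex mirror, f = -72.0 cm.
1/d_i = 1/f − 1/d_o = 1/(-72.00) − 1/(57.1) = -0.03140, so d_i = -31.85 cm.
m = −d_i/d_o = −(-31.85)/(57.1) = +0.558.
The image is virtual, upright and reduced, behind the mirror.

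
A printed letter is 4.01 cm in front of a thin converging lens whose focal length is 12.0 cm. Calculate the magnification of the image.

1/d_i = 1/f − 1/d_o = 1/(12.00) − 1/(4.01) = -0.1660, so d_i = -6.023 cm.
m = −d_i/d_o = −(-6.023)/(4.01) = +1.50.
The image is virtual, upright and enlarged, on the same side as the object.

m = +1.50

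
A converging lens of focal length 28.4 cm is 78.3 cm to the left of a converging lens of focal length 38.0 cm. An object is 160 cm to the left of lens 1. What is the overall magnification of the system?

m = +1.42

Lens 1: 1/d_i1 = 1/(28.4) − 1/(160) = 0.02896, so d_i1 = 34.53 cm; m₁ = −d_i1/d_o1 = -0.2158.
d_o2 = 78.3 − (34.53) = 43.77 cm.
Lens 2: 1/d_i2 = 1/(38.0) − 1/(43.77) = 0.003469, so d_i2 = 288.3 cm; m₂ = −d_i2/d_o2 = -6.586.
m = m₁·m₂ = (-0.2158)(-6.586) = +1.42.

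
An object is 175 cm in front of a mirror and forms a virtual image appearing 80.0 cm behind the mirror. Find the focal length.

f = -147 cm (convex)

Virtual image ⇒ d_i = −80.0 cm.
1/f = 1/d_o + 1/d_i = 1/(175) + 1/(-80.0) = -0.006786, so f = -147 cm.
Since f is negative, the mirror is convex.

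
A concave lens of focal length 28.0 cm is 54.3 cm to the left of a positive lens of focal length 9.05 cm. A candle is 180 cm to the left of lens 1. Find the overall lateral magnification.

m = -0.0175

f₁ = −28.0 cm (diverging).
Lens 1: 1/d_i1 = 1/(-28.0) − 1/(180) = -0.04127, so d_i1 = -24.23 cm; m₁ = −d_i1/d_o1 = +0.1346.
d_o2 = 54.3 − (-24.23) = 78.53 cm.
Lens 2: 1/d_i2 = 1/(9.05) − 1/(78.53) = 0.09776, so d_i2 = 10.23 cm; m₂ = −d_i2/d_o2 = -0.1303.
m = m₁·m₂ = (+0.1346)(-0.1303) = -0.0175.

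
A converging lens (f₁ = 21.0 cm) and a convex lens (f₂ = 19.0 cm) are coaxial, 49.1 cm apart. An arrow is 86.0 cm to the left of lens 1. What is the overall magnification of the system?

m = +2.65

Lens 1: 1/d_i1 = 1/(21.0) − 1/(86.0) = 0.03599, so d_i1 = 27.78 cm; m₁ = −d_i1/d_o1 = -0.3230.
d_o2 = 49.1 − (27.78) = 21.32 cm.
Lens 2: 1/d_i2 = 1/(19.0) − 1/(21.32) = 0.005727, so d_i2 = 174.6 cm; m₂ = −d_i2/d_o2 = -8.190.
m = m₁·m₂ = (-0.3230)(-8.190) = +2.65.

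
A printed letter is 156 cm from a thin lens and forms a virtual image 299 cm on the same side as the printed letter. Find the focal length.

Virtual image ⇒ d_i = −299 cm.
1/f = 1/d_o + 1/d_i = 1/(156) + 1/(-299) = 0.003066, so f = 326 cm.
Since f is positive, the thin lens is converging.

f = 326 cm (converging)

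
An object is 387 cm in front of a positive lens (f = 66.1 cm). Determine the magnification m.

m = -0.206

1/d_i = 1/f − 1/d_o = 1/(66.10) − 1/(387) = 0.01254, so d_i = 79.72 cm.
m = −d_i/d_o = −(79.72)/(387) = -0.206.
The image is real, inverted and reduced, on the far side of the lens.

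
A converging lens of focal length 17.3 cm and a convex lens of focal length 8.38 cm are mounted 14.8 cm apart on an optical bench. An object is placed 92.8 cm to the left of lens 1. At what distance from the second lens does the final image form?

3.65 cm

Lens 1: 1/d_i1 = 1/f₁ − 1/d_o1 = 1/(17.3) − 1/(92.8) = 0.04703, so d_i1 = 21.26 cm.
The intermediate image is 21.26 cm to the right of lens 1, which lies 6.460 cm to the right of lens 2 — a virtual object — so d_o2 = −6.460 cm.
Lens 2: 1/d_i2 = 1/f₂ − 1/d_o2 = 1/(8.38) − 1/(-6.460) = 0.2741, so d_i2 = 3.65 cm.
The final image is real, 3.65 cm to the right of lens 2 (overall magnification ≈ -0.13).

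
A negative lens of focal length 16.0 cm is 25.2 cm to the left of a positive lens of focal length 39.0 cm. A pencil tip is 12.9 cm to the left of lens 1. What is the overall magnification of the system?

m = +3.24

f₁ = −16.0 cm (diverging).
Lens 1: 1/d_i1 = 1/(-16.0) − 1/(12.9) = -0.1400, so d_i1 = -7.142 cm; m₁ = −d_i1/d_o1 = +0.5536.
d_o2 = 25.2 − (-7.142) = 32.34 cm.
Lens 2: 1/d_i2 = 1/(39.0) − 1/(32.34) = -0.005280, so d_i2 = -189.4 cm; m₂ = −d_i2/d_o2 = +5.856.
m = m₁·m₂ = (+0.5536)(+5.856) = +3.24.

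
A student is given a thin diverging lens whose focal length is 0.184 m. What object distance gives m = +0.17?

For a diverging lens, f = -0.184 m.
m = −d_i/d_o ⇒ d_i = −m·d_o.
1/f = 1/d_o + 1/d_i = 1/d_o − 1/(m·d_o) = (1 − 1/m)/d_o, so d_o = f(1 − 1/m) = (-0.1840)(1 − 1/(+0.17)) = 0.898 m.

0.898 m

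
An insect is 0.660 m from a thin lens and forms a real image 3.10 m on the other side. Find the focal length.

f = 0.544 m (converging)

Real image ⇒ d_i = +3.10 m.
1/f = 1/d_o + 1/d_i = 1/(0.660) + 1/(3.10) = 1.838, so f = 0.544 m.
Since f is positive, the thin lens is converging.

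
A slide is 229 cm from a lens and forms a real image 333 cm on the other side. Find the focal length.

Real image ⇒ d_i = +333 cm.
1/f = 1/d_o + 1/d_i = 1/(229) + 1/(333) = 0.007370, so f = 136 cm.
Since f is positive, the lens is converging.

f = 136 cm (converging)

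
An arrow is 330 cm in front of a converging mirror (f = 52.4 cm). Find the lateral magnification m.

1/d_i = 1/f − 1/d_o = 1/(52.40) − 1/(330) = 0.01605, so d_i = 62.29 cm.
m = −d_i/d_o = −(62.29)/(330) = -0.189.
The image is real, inverted and reduced, in front of the mirror.

m = -0.189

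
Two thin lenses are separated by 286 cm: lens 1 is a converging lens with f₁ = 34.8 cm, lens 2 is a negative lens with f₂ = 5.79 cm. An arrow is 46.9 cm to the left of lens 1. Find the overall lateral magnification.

m = -0.106

Lens 1: 1/d_i1 = 1/(34.8) − 1/(46.9) = 0.007414, so d_i1 = 134.9 cm; m₁ = −d_i1/d_o1 = -2.876.
d_o2 = 286 − (134.9) = 151.1 cm.
f₂ = −5.79 cm (diverging).
Lens 2: 1/d_i2 = 1/(-5.79) − 1/(151.1) = -0.1793, so d_i2 = -5.576 cm; m₂ = −d_i2/d_o2 = +0.03690.
m = m₁·m₂ = (-2.876)(+0.03690) = -0.106.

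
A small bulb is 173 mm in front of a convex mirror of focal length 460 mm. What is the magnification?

For a convex mirror, f = -460 mm.
1/d_i = 1/f − 1/d_o = 1/(-460.0) − 1/(173) = -0.007954, so d_i = -125.7 mm.
m = −d_i/d_o = −(-125.7)/(173) = +0.727.
The image is virtual, upright and reduced, behind the mirror.

m = +0.727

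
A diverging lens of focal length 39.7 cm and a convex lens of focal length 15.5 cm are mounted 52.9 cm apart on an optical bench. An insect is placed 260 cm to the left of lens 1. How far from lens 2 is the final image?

18.8 cm

Lens 1 is diverging, so f₁ = −39.7 cm.
Lens 1: 1/d_i1 = 1/f₁ − 1/d_o1 = 1/(-39.7) − 1/(260) = -0.02904, so d_i1 = -34.44 cm.
The intermediate image is 34.44 cm to the left of lens 1 (virtual), which is 52.9 − (-34.44) = 87.34 cm to the left of lens 2, so d_o2 = +87.34 cm.
Lens 2: 1/d_i2 = 1/f₂ − 1/d_o2 = 1/(15.5) − 1/(87.34) = 0.05307, so d_i2 = 18.8 cm.
The final image is real, 18.8 cm to the right of lens 2 (overall magnification ≈ -0.029).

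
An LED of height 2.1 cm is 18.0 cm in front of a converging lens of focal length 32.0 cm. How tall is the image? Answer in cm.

1/d_i = 1/f − 1/d_o = 1/(32.00) − 1/(18.0) = -0.02431, so d_i = -41.14 cm.
m = −d_i/d_o = +2.286.
|h_i| = |m|·h_o = 2.286 × 2.1 = 4.80 cm. The image is virtual, upright and enlarged, on the same side as the object.

4.80 cm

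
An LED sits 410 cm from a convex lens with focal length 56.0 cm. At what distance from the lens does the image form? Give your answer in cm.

64.9 cm

Thin-lens equation: 1/v = 1/f − 1/u = 1/(56.00) − 1/(410) = 0.01786 − 0.002439 = 0.01542, so v = 64.9 cm.
The image is real, inverted and reduced, on the far side of the lens.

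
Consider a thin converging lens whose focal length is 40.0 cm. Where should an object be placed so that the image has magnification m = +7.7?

34.8 cm

m = −d_i/d_o ⇒ d_i = −m·d_o.
1/f = 1/d_o + 1/d_i = 1/d_o − 1/(m·d_o) = (1 − 1/m)/d_o, so d_o = f(1 − 1/m) = (40.00)(1 − 1/(+7.7)) = 34.8 cm.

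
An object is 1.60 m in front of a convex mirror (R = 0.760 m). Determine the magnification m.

f = R/2 = 0.760/2 = 0.3800 m; for a convex mirror, f = -0.3800 m.
1/d_i = 1/f − 1/d_o = 1/(-0.3800) − 1/(1.60) = -3.257, so d_i = -0.3071 m.
m = −d_i/d_o = −(-0.3071)/(1.60) = +0.192.
The image is virtual, upright and reduced, behind the mirror.

m = +0.192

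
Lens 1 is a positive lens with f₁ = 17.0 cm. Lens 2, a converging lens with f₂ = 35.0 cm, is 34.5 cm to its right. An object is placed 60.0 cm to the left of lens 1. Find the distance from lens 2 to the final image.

Lens 1: 1/d_i1 = 1/f₁ − 1/d_o1 = 1/(17.0) − 1/(60.0) = 0.04216, so d_i1 = 23.72 cm.
The intermediate image is 23.72 cm to the right of lens 1, which is 34.5 − (23.72) = 10.78 cm to the left of lens 2, so d_o2 = +10.78 cm.
Lens 2: 1/d_i2 = 1/f₂ − 1/d_o2 = 1/(35.0) − 1/(10.78) = -0.06419, so d_i2 = -15.6 cm.
The final image is virtual, 15.6 cm to the left of lens 2 (overall magnification ≈ -0.57).

15.6 cm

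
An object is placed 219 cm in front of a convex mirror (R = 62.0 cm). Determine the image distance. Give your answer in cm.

27.2 cm

f = R/2 = 62.0/2 = 31.00 cm; for a convex mirror, f = -31.00 cm.
Mirror equation: 1/q = 1/f − 1/p = 1/(-31.00) − 1/(219) = -0.03226 − 0.004566 = -0.03682, so q = -27.2 cm.
The image is virtual, upright and reduced, behind the mirror.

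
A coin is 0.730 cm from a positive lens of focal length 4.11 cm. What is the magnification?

m = +1.22

1/d_i = 1/f − 1/d_o = 1/(4.110) − 1/(0.730) = -1.127, so d_i = -0.8877 cm.
m = −d_i/d_o = −(-0.8877)/(0.730) = +1.22.
The image is virtual, upright and enlarged, on the same side as the object.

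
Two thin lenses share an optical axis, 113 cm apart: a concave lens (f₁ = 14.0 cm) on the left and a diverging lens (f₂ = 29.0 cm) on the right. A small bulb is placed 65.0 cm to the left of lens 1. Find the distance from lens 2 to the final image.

Lens 1 is diverging, so f₁ = −14.0 cm.
Lens 1: 1/d_i1 = 1/f₁ − 1/d_o1 = 1/(-14.0) − 1/(65.0) = -0.08681, so d_i1 = -11.52 cm.
The intermediate image is 11.52 cm to the left of lens 1 (virtual), which is 113 − (-11.52) = 124.5 cm to the left of lens 2, so d_o2 = +124.5 cm.
Lens 2 is diverging, so f₂ = −29.0 cm.
Lens 2: 1/d_i2 = 1/f₂ − 1/d_o2 = 1/(-29.0) − 1/(124.5) = -0.04251, so d_i2 = -23.5 cm.
The final image is virtual, 23.5 cm to the left of lens 2 (overall magnification ≈ 0.033).

23.5 cm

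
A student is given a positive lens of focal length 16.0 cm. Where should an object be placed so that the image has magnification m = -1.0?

32.0 cm

m = −d_i/d_o ⇒ d_i = −m·d_o.
1/f = 1/d_o + 1/d_i = 1/d_o − 1/(m·d_o) = (1 − 1/m)/d_o, so d_o = f(1 − 1/m) = (16.00)(1 − 1/(-1.0)) = 32.0 cm.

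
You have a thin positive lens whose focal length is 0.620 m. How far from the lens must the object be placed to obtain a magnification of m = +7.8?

m = −d_i/d_o ⇒ d_i = −m·d_o.
1/f = 1/d_o + 1/d_i = 1/d_o − 1/(m·d_o) = (1 − 1/m)/d_o, so d_o = f(1 − 1/m) = (0.6200)(1 − 1/(+7.8)) = 0.541 m.

0.541 m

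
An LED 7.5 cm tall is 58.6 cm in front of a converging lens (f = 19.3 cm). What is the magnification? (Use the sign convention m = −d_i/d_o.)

1/d_i = 1/f − 1/d_o = 1/(19.30) − 1/(58.6) = 0.03475, so d_i = 28.78 cm.
m = −d_i/d_o = −(28.78)/(58.6) = -0.491.
The image is real, inverted and reduced, on the far side of the lens.

m = -0.491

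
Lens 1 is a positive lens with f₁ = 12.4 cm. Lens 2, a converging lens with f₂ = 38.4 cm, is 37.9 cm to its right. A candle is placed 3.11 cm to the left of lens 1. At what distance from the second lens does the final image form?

Lens 1: 1/d_i1 = 1/f₁ − 1/d_o1 = 1/(12.4) − 1/(3.11) = -0.2409, so d_i1 = -4.151 cm.
The intermediate image is 4.151 cm to the left of lens 1 (virtual), which is 37.9 − (-4.151) = 42.05 cm to the left of lens 2, so d_o2 = +42.05 cm.
Lens 2: 1/d_i2 = 1/f₂ − 1/d_o2 = 1/(38.4) − 1/(42.05) = 0.002260, so d_i2 = 442 cm.
The final image is real, 442 cm to the right of lens 2 (overall magnification ≈ -14).

442 cm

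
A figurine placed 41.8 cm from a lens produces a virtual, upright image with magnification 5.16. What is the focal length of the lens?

m = −d_i/d_o ⇒ d_i = −m·d_o = −(+5.16)·(41.8) = -215.7 cm.
1/f = 1/d_o + 1/d_i = 1/(41.8) + 1/(-215.7) = 0.01929, so f = 51.8 cm.
Since f is positive, the lens is converging.

f = 51.8 cm (converging)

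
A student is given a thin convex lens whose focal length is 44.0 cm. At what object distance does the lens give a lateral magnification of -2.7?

60.3 cm

m = −d_i/d_o ⇒ d_i = −m·d_o.
1/f = 1/d_o + 1/d_i = 1/d_o − 1/(m·d_o) = (1 − 1/m)/d_o, so d_o = f(1 − 1/m) = (44.00)(1 − 1/(-2.7)) = 60.3 cm.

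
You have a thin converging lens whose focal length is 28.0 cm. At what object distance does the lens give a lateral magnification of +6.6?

23.8 cm

m = −d_i/d_o ⇒ d_i = −m·d_o.
1/f = 1/d_o + 1/d_i = 1/d_o − 1/(m·d_o) = (1 − 1/m)/d_o, so d_o = f(1 − 1/m) = (28.00)(1 − 1/(+6.6)) = 23.8 cm.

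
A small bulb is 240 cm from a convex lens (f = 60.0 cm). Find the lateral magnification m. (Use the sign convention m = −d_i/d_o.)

m = -0.333

1/d_i = 1/f − 1/d_o = 1/(60.00) − 1/(240) = 0.01250, so d_i = 80.00 cm.
m = −d_i/d_o = −(80.00)/(240) = -0.333.
The image is real, inverted and reduced, on the far side of the lens.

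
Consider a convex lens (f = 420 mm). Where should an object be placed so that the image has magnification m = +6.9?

m = −d_i/d_o ⇒ d_i = −m·d_o.
1/f = 1/d_o + 1/d_i = 1/d_o − 1/(m·d_o) = (1 − 1/m)/d_o, so d_o = f(1 − 1/m) = (420.0)(1 − 1/(+6.9)) = 359 mm.

359 mm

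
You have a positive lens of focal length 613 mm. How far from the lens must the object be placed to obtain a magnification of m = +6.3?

516 mm

m = −d_i/d_o ⇒ d_i = −m·d_o.
1/f = 1/d_o + 1/d_i = 1/d_o − 1/(m·d_o) = (1 − 1/m)/d_o, so d_o = f(1 − 1/m) = (613.0)(1 − 1/(+6.3)) = 516 mm.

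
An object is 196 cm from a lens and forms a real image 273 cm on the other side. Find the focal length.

f = 114 cm (converging)

Real image ⇒ d_i = +273 cm.
1/f = 1/d_o + 1/d_i = 1/(196) + 1/(273) = 0.008765, so f = 114 cm.
Since f is positive, the lens is converging.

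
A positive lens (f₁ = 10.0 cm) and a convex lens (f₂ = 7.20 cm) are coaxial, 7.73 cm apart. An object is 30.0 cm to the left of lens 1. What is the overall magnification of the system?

Lens 1: 1/d_i1 = 1/(10.0) − 1/(30.0) = 0.06667, so d_i1 = 15.00 cm; m₁ = −d_i1/d_o1 = -0.5000.
d_o2 = 7.73 − (15.00) = -7.270 cm (virtual object).
Lens 2: 1/d_i2 = 1/(7.20) − 1/(-7.270) = 0.2764, so d_i2 = 3.617 cm; m₂ = −d_i2/d_o2 = +0.4976.
m = m₁·m₂ = (-0.5000)(+0.4976) = -0.249.

m = -0.249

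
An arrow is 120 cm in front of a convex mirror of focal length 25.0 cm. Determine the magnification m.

For a convex mirror, f = -25.0 cm.
1/d_i = 1/f − 1/d_o = 1/(-25.00) − 1/(120) = -0.04833, so d_i = -20.69 cm.
m = −d_i/d_o = −(-20.69)/(120) = +0.172.
The image is virtual, upright and reduced, behind the mirror.

m = +0.172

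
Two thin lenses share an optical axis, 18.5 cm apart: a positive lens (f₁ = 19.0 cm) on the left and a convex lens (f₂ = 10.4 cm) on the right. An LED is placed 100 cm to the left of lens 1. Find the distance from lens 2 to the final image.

3.36 cm

Lens 1: 1/d_i1 = 1/f₁ − 1/d_o1 = 1/(19.0) − 1/(100) = 0.04263, so d_i1 = 23.46 cm.
The intermediate image is 23.46 cm to the right of lens 1, which lies 4.960 cm to the right of lens 2 — a virtual object — so d_o2 = −4.960 cm.
Lens 2: 1/d_i2 = 1/f₂ − 1/d_o2 = 1/(10.4) − 1/(-4.960) = 0.2978, so d_i2 = 3.36 cm.
The final image is real, 3.36 cm to the right of lens 2 (overall magnification ≈ -0.16).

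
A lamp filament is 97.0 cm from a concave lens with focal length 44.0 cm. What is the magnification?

For a concave lens, f = -44.0 cm.
1/d_i = 1/f − 1/d_o = 1/(-44.00) − 1/(97.0) = -0.03304, so d_i = -30.27 cm.
m = −d_i/d_o = −(-30.27)/(97.0) = +0.312.
The image is virtual, upright and reduced, on the same side as the object.

m = +0.312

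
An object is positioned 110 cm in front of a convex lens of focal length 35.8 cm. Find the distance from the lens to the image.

Lens equation: 1/q = 1/f − 1/p = 1/(35.80) − 1/(110) = 0.02793 − 0.009091 = 0.01884, so q = 53.1 cm.
The image is real, inverted and reduced, on the far side of the lens.

53.1 cm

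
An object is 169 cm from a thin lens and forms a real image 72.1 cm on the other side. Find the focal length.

Real image ⇒ d_i = +72.1 cm.
1/f = 1/d_o + 1/d_i = 1/(169) + 1/(72.1) = 0.01979, so f = 50.5 cm.
Since f is positive, the thin lens is converging.

f = 50.5 cm (converging)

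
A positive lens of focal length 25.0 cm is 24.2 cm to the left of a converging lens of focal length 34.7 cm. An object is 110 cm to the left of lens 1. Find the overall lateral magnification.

Lens 1: 1/d_i1 = 1/(25.0) − 1/(110) = 0.03091, so d_i1 = 32.35 cm; m₁ = −d_i1/d_o1 = -0.2941.
d_o2 = 24.2 − (32.35) = -8.150 cm (virtual object).
Lens 2: 1/d_i2 = 1/(34.7) − 1/(-8.150) = 0.1515, so d_i2 = 6.600 cm; m₂ = −d_i2/d_o2 = +0.8098.
m = m₁·m₂ = (-0.2941)(+0.8098) = -0.238.

m = -0.238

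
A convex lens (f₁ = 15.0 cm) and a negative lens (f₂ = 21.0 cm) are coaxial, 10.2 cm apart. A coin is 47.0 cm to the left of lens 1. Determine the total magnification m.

m = -1.07

Lens 1: 1/d_i1 = 1/(15.0) − 1/(47.0) = 0.04539, so d_i1 = 22.03 cm; m₁ = −d_i1/d_o1 = -0.4687.
d_o2 = 10.2 − (22.03) = -11.83 cm (virtual object).
f₂ = −21.0 cm (diverging).
Lens 2: 1/d_i2 = 1/(-21.0) − 1/(-11.83) = 0.03691, so d_i2 = 27.09 cm; m₂ = −d_i2/d_o2 = +2.290.
m = m₁·m₂ = (-0.4687)(+2.290) = -1.07.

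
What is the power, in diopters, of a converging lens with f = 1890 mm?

P = +0.529 D

f = 189 cm = 1.89 m.
P = 1/f = 1/(1.89 m) = +0.529 D.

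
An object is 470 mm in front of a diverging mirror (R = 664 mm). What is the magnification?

m = +0.414

f = R/2 = 664/2 = 332.0 mm; for a diverging mirror, f = -332.0 mm.
1/d_i = 1/f − 1/d_o = 1/(-332.0) − 1/(470) = -0.005140, so d_i = -194.6 mm.
m = −d_i/d_o = −(-194.6)/(470) = +0.414.
The image is virtual, upright and reduced, behind the mirror.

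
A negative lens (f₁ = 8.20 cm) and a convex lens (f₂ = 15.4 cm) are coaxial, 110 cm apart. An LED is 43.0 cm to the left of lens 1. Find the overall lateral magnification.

f₁ = −8.20 cm (diverging).
Lens 1: 1/d_i1 = 1/(-8.20) − 1/(43.0) = -0.1452, so d_i1 = -6.887 cm; m₁ = −d_i1/d_o1 = +0.1602.
d_o2 = 110 − (-6.887) = 116.9 cm.
Lens 2: 1/d_i2 = 1/(15.4) − 1/(116.9) = 0.05638, so d_i2 = 17.74 cm; m₂ = −d_i2/d_o2 = -0.1517.
m = m₁·m₂ = (+0.1602)(-0.1517) = -0.0243.

m = -0.0243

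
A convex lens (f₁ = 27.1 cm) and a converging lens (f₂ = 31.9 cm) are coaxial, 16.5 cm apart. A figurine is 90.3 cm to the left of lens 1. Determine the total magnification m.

m = -0.253

Lens 1: 1/d_i1 = 1/(27.1) − 1/(90.3) = 0.02583, so d_i1 = 38.72 cm; m₁ = −d_i1/d_o1 = -0.4288.
d_o2 = 16.5 − (38.72) = -22.22 cm (virtual object).
Lens 2: 1/d_i2 = 1/(31.9) − 1/(-22.22) = 0.07635, so d_i2 = 13.10 cm; m₂ = −d_i2/d_o2 = +0.5894.
m = m₁·m₂ = (-0.4288)(+0.5894) = -0.253.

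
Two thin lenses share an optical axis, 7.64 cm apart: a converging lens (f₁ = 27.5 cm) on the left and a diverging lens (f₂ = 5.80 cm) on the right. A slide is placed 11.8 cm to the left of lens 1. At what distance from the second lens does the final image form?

Lens 1: 1/d_i1 = 1/f₁ − 1/d_o1 = 1/(27.5) − 1/(11.8) = -0.04838, so d_i1 = -20.67 cm.
The intermediate image is 20.67 cm to the left of lens 1 (virtual), which is 7.64 − (-20.67) = 28.31 cm to the left of lens 2, so d_o2 = +28.31 cm.
Lens 2 is diverging, so f₂ = −5.80 cm.
Lens 2: 1/d_i2 = 1/f₂ − 1/d_o2 = 1/(-5.80) − 1/(28.31) = -0.2077, so d_i2 = -4.81 cm.
The final image is virtual, 4.81 cm to the left of lens 2 (overall magnification ≈ 0.30).

4.81 cm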